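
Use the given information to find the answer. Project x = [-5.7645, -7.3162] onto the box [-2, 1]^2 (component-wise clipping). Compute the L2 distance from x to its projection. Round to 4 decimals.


Project each component onto [-2, 1].
clip(-5.7645) = -2.0, clip(-7.3162) = -2.0
Projection = [-2.0, -2.0]
Squared diffs: [14.1715, 28.262]
Distance = sqrt(42.4335) = 6.5141


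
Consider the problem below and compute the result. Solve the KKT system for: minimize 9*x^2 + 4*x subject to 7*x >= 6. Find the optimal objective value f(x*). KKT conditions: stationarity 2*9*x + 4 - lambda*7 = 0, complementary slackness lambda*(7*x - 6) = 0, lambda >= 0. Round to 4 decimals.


Step 1: Try lambda = 0 (constraint inactive).
x_unc = -4/(2*9) = -0.2222
Check: 7*-0.2222 = -1.5554 < 6 -- violated!
Step 2: Constraint must be active: 7*x = 6
x* = 6/7 = 0.8571 (rounded; the exact value 6/7 is used below)
lambda = (2*9*(6/7) + 4)/7 = 2.7755
Step 3: Compute optimal value.
f(x*) = 9*(6/7)^2 + 4*(6/7) = 10.0408


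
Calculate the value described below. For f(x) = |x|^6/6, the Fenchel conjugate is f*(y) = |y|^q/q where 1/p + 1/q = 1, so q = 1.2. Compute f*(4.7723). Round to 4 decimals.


The conjugate exponent q satisfies 1/p + 1/q = 1.
p = 6, so q = 6/(6 - 1) = 1.2
|y|^q = 4.7723^1.2 = 6.5234
f*(4.7723) = 6.5234 / 1.2 = 5.4362


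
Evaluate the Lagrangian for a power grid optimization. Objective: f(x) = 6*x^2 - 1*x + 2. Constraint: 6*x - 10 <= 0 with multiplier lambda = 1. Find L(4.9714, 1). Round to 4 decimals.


Step 1: Evaluate f(x).
f(4.9714) = 6*4.9714^2 - 1*4.9714 + 2 = 145.3175
Step 2: Evaluate g(x).
g(4.9714) = 6*4.9714 - 10 = 19.8284
Step 3: Compute Lagrangian.
L = 145.3175 + 1*19.8284 = 165.1459


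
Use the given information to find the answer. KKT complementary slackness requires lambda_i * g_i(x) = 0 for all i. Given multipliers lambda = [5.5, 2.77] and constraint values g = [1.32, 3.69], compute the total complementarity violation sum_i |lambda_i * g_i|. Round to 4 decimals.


KKT complementary slackness check:
lambda_1 * g_1 = 5.5 * 1.32 = 7.26
lambda_2 * g_2 = 2.77 * 3.69 = 10.2213
Total violation = 7.26 + 10.2213 = 17.4813


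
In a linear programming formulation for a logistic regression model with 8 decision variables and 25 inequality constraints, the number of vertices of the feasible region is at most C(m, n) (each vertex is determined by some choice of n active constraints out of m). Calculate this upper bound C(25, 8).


Each vertex corresponds to some choice of n active constraints out of m, so the number of vertices is at most C(m, n) = m! / (n!(m-n)!).
m = 25, n = 8
Numerator: 25 * 24 * 23 * 22 * 21 * 20 * 19 * 18
Denominator: 8! = 40320
C(25, 8) = 1081575


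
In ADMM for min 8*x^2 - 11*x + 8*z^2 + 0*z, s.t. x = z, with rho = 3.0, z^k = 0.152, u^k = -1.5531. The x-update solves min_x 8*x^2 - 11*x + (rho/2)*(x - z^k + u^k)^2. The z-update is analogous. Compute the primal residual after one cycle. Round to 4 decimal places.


ADMM iteration with rho = 3.0, z^k = 0.152, u^k = -1.5531
Step 1: x-update.
Minimize 8*x^2 - 11*x + (3.0/2)*(x - 0.152 - 1.5531)^2
FOC: (2*8 + 3.0)*x = 11 + 3.0*(0.152 + 1.5531)
x^{k+1} = 0.8482
Step 2: z-update.
Minimize 8*z^2 + 0*z + (3.0/2)*(0.8482 - z - 1.5531)^2
FOC: (2*8 + 3.0)*z = 0 + 3.0*(0.8482 - 1.5531)
z^{k+1} = -0.1113
Step 3: u-update.
u^{k+1} = -1.5531 + 0.8482 + 0.1113 = -0.5936
Step 4: Primal residual = |0.8482 + 0.1113| = 0.9595


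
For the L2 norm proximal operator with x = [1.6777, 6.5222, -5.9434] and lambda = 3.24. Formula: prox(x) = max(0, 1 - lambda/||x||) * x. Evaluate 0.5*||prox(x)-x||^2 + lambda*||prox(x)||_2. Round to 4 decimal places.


Step 1: Compute ||x||.
||x|| = 8.9821
Step 2: Compute scaling factor.
scale = max(0, 1 - 3.24/8.9821) = 0.6393
Step 3: prox(x) = [1.0725, 4.1695, -3.7995]
||prox(x)|| = 5.7421
Step 4: Proximal objective.
0.5*||prox-x||^2 = 5.2488
lambda*||prox|| = 18.6044
Total = 23.8531


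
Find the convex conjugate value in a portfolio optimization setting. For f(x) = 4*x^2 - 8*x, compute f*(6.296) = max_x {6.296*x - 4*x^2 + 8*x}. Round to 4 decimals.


f*(y) = sup_x {y*x - a*x^2 - b*x} = sup_x {(y-b)*x - a*x^2}
FOC: (y - b) - 2a*x = 0 => x* = (y - b)/(2a)
x* = (6.296 + 8)/(2*4) = 1.787
f*(6.296) = (y-b)^2/(4a) = (6.296 + 8)^2/(4*4)
= 204.3756/16 = 12.7735


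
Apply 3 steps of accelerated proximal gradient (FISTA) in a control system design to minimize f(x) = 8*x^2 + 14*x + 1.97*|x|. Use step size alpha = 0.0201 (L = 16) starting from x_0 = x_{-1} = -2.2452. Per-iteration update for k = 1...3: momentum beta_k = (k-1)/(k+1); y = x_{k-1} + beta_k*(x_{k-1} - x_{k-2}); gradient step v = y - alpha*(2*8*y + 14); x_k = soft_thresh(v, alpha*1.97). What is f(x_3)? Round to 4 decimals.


FISTA on f(x) = 8*x^2 + 14*x + 1.97*|x|
L = 16, alpha = 0.0201
Iteration 1: beta = 0.0, y = -2.2452 + 0.0*(-2.2452 + 2.2452) = -2.2452
  grad(y) = -21.9232, v = y - alpha*grad = -1.8045
  prox(v) = soft_thresh(-1.8045, 0.0396) = -1.7649
Iteration 2: beta = 0.3333, y = -1.7649 + 0.3333*(-1.7649 + 2.2452) = -1.6049
  grad(y) = -11.6778, v = y - alpha*grad = -1.3701
  prox(v) = soft_thresh(-1.3701, 0.0396) = -1.3305
Iteration 3: beta = 0.5, y = -1.3305 + 0.5*(-1.3305 + 1.7649) = -1.1133
  grad(y) = -3.8134, v = y - alpha*grad = -1.0367
  prox(v) = soft_thresh(-1.0367, 0.0396) = -0.9971
f(x_3) = 8*(-0.9971)^2 + 14*(-0.9971) + 1.97*|-0.9971| = -4.0415


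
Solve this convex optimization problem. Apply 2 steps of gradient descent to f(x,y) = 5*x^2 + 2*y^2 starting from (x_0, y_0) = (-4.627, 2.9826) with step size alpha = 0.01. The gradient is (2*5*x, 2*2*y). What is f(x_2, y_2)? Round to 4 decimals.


Gradient descent on f(x,y) = 5*x^2 + 2*y^2.
Starting point: (-4.627, 2.9826), alpha = 0.01
Step 1: grad_x = 2*5*-4.627 = -46.27, grad_y = 2*2*2.9826 = 11.9304
  x_1 = -4.627 - 0.01*-46.27 = -4.1643
  y_1 = 2.9826 - 0.01*11.9304 = 2.8633
Step 2: grad_x = 2*5*-4.1643 = -41.643, grad_y = 2*2*2.8633 = 11.4532
  x_2 = -4.1643 - 0.01*-41.643 = -3.7479
  y_2 = 2.8633 - 0.01*11.4532 = 2.7488
f(-3.7479, 2.7488) = 5*(-3.7479)^2 + 2*2.7488^2 = 85.3441


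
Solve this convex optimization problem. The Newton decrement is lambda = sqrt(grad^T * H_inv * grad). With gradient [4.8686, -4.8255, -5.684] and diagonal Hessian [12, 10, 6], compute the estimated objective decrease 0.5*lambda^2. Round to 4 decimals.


Step 1: H is diagonal, so H^(-1) * g = [0.4057, -0.4826, -0.9473].
Step 2: g^T H^(-1) g = sum_i g_i^2 / H_ii
  = (4.8686)^2/12 + (-4.8255)^2/10 + (-5.684)^2/6
  = 1.9753 + 2.3285 + 5.3846 = 9.6885
Step 3: Objective decrease = 0.5 * g^T H^(-1) g = 4.8442


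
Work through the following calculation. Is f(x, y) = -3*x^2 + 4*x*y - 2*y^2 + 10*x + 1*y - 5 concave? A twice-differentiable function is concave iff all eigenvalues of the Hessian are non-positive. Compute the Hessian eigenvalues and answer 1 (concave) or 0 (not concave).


The Hessian of f(x,y) = -3*x^2 + 4*x*y - 2*y^2 + 10*x + 1*y - 5 is:
H = [[-6, 4], [4, -4]]
Trace = -6 - 4 = -10
Determinant = -6*-4 - (4)^2 = 8
Discriminant = (-10)^2 - 4*8 = 68.0
Eigenvalues: lambda_1 = -9.1231, lambda_2 = -0.8769
The function is concave.

1


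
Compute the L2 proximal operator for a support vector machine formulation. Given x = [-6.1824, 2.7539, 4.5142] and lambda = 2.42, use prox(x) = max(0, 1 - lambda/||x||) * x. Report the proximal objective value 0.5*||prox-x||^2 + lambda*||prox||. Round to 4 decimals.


Step 1: Compute ||x||.
||x|| = 8.1354
Step 2: Compute scaling factor.
scale = max(0, 1 - 2.42/8.1354) = 0.7025
Step 3: prox(x) = [-4.3433, 1.9347, 3.1714]
||prox(x)|| = 5.7154
Step 4: Proximal objective.
0.5*||prox-x||^2 = 2.9282
lambda*||prox|| = 13.8313
Total = 16.7594


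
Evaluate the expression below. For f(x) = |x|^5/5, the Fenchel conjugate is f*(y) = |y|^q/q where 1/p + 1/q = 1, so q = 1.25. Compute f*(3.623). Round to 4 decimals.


The conjugate exponent q satisfies 1/p + 1/q = 1.
p = 5, so q = 5/(5 - 1) = 1.25
|y|^q = 3.623^1.25 = 4.9985
f*(3.623) = 4.9985 / 1.25 = 3.9988


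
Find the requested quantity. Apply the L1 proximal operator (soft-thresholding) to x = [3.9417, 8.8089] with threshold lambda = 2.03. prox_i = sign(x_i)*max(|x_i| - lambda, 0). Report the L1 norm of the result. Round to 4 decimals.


Soft-thresholding with lambda = 2.03:
prox(3.9417) = sign(3.9417)*max(|3.9417| - 2.03, 0) = 1.9117
prox(8.8089) = sign(8.8089)*max(|8.8089| - 2.03, 0) = 6.7789
prox(x) = [1.9117, 6.7789]
||prox(x)||_1 = 1.9117 + 6.7789 = 8.6906


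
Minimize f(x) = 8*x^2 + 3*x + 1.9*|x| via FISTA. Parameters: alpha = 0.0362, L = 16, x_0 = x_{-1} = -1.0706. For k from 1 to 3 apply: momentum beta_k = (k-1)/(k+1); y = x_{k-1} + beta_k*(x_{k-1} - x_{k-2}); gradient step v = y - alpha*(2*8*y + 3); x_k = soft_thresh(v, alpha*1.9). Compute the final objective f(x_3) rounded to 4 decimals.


FISTA on f(x) = 8*x^2 + 3*x + 1.9*|x|
L = 16, alpha = 0.0362
Iteration 1: beta = 0.0, y = -1.0706 + 0.0*(-1.0706 + 1.0706) = -1.0706
  grad(y) = -14.1296, v = y - alpha*grad = -0.5591
  prox(v) = soft_thresh(-0.5591, 0.0688) = -0.4903
Iteration 2: beta = 0.3333, y = -0.4903 + 0.3333*(-0.4903 + 1.0706) = -0.2969
  grad(y) = -1.7505, v = y - alpha*grad = -0.2335
  prox(v) = soft_thresh(-0.2335, 0.0688) = -0.1648
Iteration 3: beta = 0.5, y = -0.1648 + 0.5*(-0.1648 + 0.4903) = -0.002
  grad(y) = 2.9684, v = y - alpha*grad = -0.1094
  prox(v) = soft_thresh(-0.1094, 0.0688) = -0.0406
f(x_3) = 8*(-0.0406)^2 + 3*(-0.0406) + 1.9*|-0.0406| = -0.0315


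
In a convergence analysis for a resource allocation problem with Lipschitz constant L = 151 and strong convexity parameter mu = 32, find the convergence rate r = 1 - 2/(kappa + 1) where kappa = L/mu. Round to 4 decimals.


Step 1: Compute the condition number.
kappa = L/mu = 151/32 = 4.7188
Step 2: Compute the convergence rate.
r = 1 - 2/(kappa + 1) = 1 - 2*mu/(L + mu) = (L - mu)/(L + mu) = 119/183 = 0.6503


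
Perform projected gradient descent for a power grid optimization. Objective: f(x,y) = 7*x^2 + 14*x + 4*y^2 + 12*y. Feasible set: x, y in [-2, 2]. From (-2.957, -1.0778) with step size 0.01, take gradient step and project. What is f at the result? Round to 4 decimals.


Step 1: Compute gradient at (-2.957, -1.0778).
grad_x = 2*7*-2.957 + 14 = -27.398
grad_y = 2*4*-1.0778 + 12 = 3.3776
Step 2: Gradient step.
x_raw = -2.957 - 0.01*-27.398 = -2.683
y_raw = -1.0778 - 0.01*3.3776 = -1.1116
Step 3: Project onto [-2, 2].
x_proj = clip(-2.683) = -2.0
y_proj = clip(-1.1116) = -1.1116
Step 4: Evaluate f.
f(-2.0, -1.1116) = -8.3965


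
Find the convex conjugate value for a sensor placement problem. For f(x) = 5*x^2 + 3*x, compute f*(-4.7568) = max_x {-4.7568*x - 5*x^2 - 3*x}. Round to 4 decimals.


f*(y) = sup_x {y*x - a*x^2 - b*x} = sup_x {(y-b)*x - a*x^2}
FOC: (y - b) - 2a*x = 0 => x* = (y - b)/(2a)
x* = (-4.7568 - 3)/(2*5) = -0.7757
f*(-4.7568) = (y-b)^2/(4a) = (-4.7568 - 3)^2/(4*5)
= 60.1679/20 = 3.0084


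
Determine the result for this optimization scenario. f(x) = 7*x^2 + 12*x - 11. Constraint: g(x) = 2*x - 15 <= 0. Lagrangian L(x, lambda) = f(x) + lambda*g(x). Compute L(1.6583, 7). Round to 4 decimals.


Step 1: Evaluate f(x).
f(1.6583) = 7*1.6583^2 + 12*1.6583 - 11 = 28.1493
Step 2: Evaluate g(x).
g(1.6583) = 2*1.6583 - 15 = -11.6834
Step 3: Compute Lagrangian.
L = 28.1493 + 7*-11.6834 = -53.6345


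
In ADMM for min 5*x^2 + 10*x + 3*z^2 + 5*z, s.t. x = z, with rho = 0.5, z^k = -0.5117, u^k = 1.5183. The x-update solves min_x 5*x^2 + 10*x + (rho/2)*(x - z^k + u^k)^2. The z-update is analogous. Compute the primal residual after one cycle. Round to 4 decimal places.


ADMM iteration with rho = 0.5, z^k = -0.5117, u^k = 1.5183
Step 1: x-update.
Minimize 5*x^2 + 10*x + (0.5/2)*(x + 0.5117 + 1.5183)^2
FOC: (2*5 + 0.5)*x = -10 + 0.5*(-0.5117 - 1.5183)
x^{k+1} = -1.049
Step 2: z-update.
Minimize 3*z^2 + 5*z + (0.5/2)*(-1.049 - z + 1.5183)^2
FOC: (2*3 + 0.5)*z = -5 + 0.5*(-1.049 + 1.5183)
z^{k+1} = -0.7331
Step 3: u-update.
u^{k+1} = 1.5183 - 1.049 + 0.7331 = 1.2024
Step 4: Primal residual = |-1.049 + 0.7331| = 0.3159


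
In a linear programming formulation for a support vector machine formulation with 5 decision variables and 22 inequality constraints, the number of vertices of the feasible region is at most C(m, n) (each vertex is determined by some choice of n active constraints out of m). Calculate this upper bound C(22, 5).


Each vertex corresponds to some choice of n active constraints out of m, so the number of vertices is at most C(m, n) = m! / (n!(m-n)!).
m = 22, n = 5
Numerator: 22 * 21 * 20 * 19 * 18
Denominator: 5! = 120
C(22, 5) = 26334


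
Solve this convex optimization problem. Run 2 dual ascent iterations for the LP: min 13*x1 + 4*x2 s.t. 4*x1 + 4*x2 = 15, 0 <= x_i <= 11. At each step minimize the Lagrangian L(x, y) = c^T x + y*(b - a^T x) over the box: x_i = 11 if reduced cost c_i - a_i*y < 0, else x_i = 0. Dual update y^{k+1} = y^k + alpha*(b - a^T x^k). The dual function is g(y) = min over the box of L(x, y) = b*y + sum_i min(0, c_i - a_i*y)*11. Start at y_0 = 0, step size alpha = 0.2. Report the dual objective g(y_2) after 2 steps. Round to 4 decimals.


Dual ascent for LP: min 13*x1 + 4*x2, 4*x1 + 4*x2 = 15, 0 <= x_i <= 11
Step 1: y^k = 0.0, reduced costs: (13.0, 4.0)
  x^k = (0.0, 0.0), subgradient = b - a^T x = 15.0
  y^{k+1} = 0.0 + 0.2*15.0 = 3.0
Step 2: y^k = 3.0, reduced costs: (1.0, -8.0)
  x^k = (0.0, 11.0), subgradient = b - a^T x = -29.0
  y^{k+1} = 3.0 + 0.2*-29.0 = -2.8
Dual objective at y_2 = -2.8: reduced costs (24.2, 15.2), box minimizer x = (0.0, 0.0)
g(y_2) = b*y + (c1 - a1*y)*x1 + (c2 - a2*y)*x2 = 15*(-2.8) + 24.2*0.0 + 15.2*0.0 = -42.0 + 0.0 + 0.0 = -42.0


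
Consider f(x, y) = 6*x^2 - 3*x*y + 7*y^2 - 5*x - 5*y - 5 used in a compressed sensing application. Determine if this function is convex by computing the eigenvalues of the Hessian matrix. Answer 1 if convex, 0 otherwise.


The Hessian of f(x,y) = 6*x^2 - 3*x*y + 7*y^2 - 5*x - 5*y - 5 is:
H = [[12, -3], [-3, 14]]
Trace = 12 + 14 = 26
Determinant = 12*14 - (-3)^2 = 159
Discriminant = (26)^2 - 4*159 = 40.0
Eigenvalues: lambda_1 = 9.8377, lambda_2 = 16.1623
The function is convex.

1


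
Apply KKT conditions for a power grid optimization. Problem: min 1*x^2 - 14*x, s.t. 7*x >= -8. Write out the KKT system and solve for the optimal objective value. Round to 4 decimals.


Step 1: Try lambda = 0 (constraint inactive).
Stationarity: 2*1*x - 14 = 0
x* = 14/(2*1) = 7.0
Check constraint: 7*7.0 = 49.0 >= -8 -- satisfied.
Step 2: Compute optimal value.
f(x*) = 1*7.0^2 - 14*7.0 = -49.0


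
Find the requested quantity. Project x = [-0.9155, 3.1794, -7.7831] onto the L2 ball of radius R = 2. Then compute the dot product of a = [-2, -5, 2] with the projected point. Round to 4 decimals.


Step 1: Compute ||x|| (intermediates to 6 decimals).
||x|| = sqrt((-0.9155)^2 + 3.1794^2 + (-7.7831)^2) = 8.457149
Step 2: Project.
Since ||x|| > R, scale = R/||x|| = 2/8.457149 = 0.236486, proj(x) = scale * x
proj(x) = [-0.216503, 0.751884, -1.840594]
Step 3: Dot product.
a^T * proj(x) = -2*(-0.216503) - 5*0.751884 + 2*(-1.840594) = -7.0076


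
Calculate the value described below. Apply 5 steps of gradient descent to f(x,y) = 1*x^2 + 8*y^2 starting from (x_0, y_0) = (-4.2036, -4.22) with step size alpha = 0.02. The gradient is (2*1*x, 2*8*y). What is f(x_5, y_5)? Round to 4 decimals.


Gradient descent on f(x,y) = 1*x^2 + 8*y^2.
Starting point: (-4.2036, -4.22), alpha = 0.02
Step 1: grad_x = 2*1*-4.2036 = -8.4072, grad_y = 2*8*-4.22 = -67.52
  x_1 = -4.2036 - 0.02*-8.4072 = -4.0355
  y_1 = -4.22 - 0.02*-67.52 = -2.8696
Step 2: grad_x = 2*1*-4.0355 = -8.0709, grad_y = 2*8*-2.8696 = -45.9136
  x_2 = -4.0355 - 0.02*-8.0709 = -3.874
  y_2 = -2.8696 - 0.02*-45.9136 = -1.9513
Step 3: grad_x = 2*1*-3.874 = -7.7481, grad_y = 2*8*-1.9513 = -31.2212
  x_3 = -3.874 - 0.02*-7.7481 = -3.7191
  y_3 = -1.9513 - 0.02*-31.2212 = -1.3269
Step 4: grad_x = 2*1*-3.7191 = -7.4382, grad_y = 2*8*-1.3269 = -21.2304
  x_4 = -3.7191 - 0.02*-7.4382 = -3.5703
  y_4 = -1.3269 - 0.02*-21.2304 = -0.9023
Step 5: grad_x = 2*1*-3.5703 = -7.1406, grad_y = 2*8*-0.9023 = -14.4367
  x_5 = -3.5703 - 0.02*-7.1406 = -3.4275
  y_5 = -0.9023 - 0.02*-14.4367 = -0.6136
f(-3.4275, -0.6136) = 1*(-3.4275)^2 + 8*(-0.6136)^2 = 14.7594


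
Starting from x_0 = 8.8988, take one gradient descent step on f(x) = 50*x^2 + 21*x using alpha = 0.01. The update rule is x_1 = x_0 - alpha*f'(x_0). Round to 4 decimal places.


We compute the gradient at x_0 and apply the update.
f'(x) = 100*x + 21
f'(8.8988) = 100*8.8988 + 21 = 910.88
x_1 = 8.8988 - 0.01*910.88 = -0.21


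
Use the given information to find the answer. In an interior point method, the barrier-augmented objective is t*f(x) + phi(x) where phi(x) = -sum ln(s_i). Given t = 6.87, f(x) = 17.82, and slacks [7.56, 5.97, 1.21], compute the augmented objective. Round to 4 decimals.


Step 1: Compute log-barrier.
ln values: [2.0229, 1.7867, 0.1906]
phi = -(2.0229 + 1.7867 + 0.1906) = -4.0002
Step 2: Compute augmented objective.
t*f(x) = 6.87*17.82 = 122.4234
Total = 122.4234 - 4.0002 = 118.4232


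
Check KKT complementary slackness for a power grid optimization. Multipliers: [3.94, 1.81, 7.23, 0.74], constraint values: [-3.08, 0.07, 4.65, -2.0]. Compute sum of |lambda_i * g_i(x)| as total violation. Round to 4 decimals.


KKT complementary slackness check:
lambda_1 * g_1 = 3.94 * -3.08 = -12.1352
lambda_2 * g_2 = 1.81 * 0.07 = 0.1267
lambda_3 * g_3 = 7.23 * 4.65 = 33.6195
lambda_4 * g_4 = 0.74 * -2.0 = -1.48
Total violation = 12.1352 + 0.1267 + 33.6195 + 1.48 = 47.3614


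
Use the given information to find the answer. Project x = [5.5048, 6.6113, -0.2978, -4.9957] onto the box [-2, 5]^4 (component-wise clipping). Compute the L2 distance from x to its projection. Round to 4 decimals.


Project each component onto [-2, 5].
clip(5.5048) = 5.0, clip(6.6113) = 5.0, clip(-0.2978) = -0.2978, clip(-4.9957) = -2.0
Projection = [5.0, 5.0, -0.2978, -2.0]
Squared diffs: [0.2548, 2.5963, 0.0, 8.9742]
Distance = sqrt(11.8253) = 3.4388


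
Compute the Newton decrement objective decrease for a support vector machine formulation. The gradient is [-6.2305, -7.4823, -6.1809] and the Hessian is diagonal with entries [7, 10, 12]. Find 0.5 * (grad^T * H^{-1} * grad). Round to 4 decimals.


Step 1: H is diagonal, so H^(-1) * g = [-0.8901, -0.7482, -0.5151].
Step 2: g^T H^(-1) g = sum_i g_i^2 / H_ii
  = (-6.2305)^2/7 + (-7.4823)^2/10 + (-6.1809)^2/12
  = 5.5456 + 5.5985 + 3.1836 = 14.3277
Step 3: Objective decrease = 0.5 * g^T H^(-1) g = 7.1638


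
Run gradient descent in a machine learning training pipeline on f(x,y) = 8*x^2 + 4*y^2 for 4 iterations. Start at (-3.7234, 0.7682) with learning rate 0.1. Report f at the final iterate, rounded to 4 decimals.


Gradient descent on f(x,y) = 8*x^2 + 4*y^2.
Starting point: (-3.7234, 0.7682), alpha = 0.1
Step 1: grad_x = 2*8*-3.7234 = -59.5744, grad_y = 2*4*0.7682 = 6.1456
  x_1 = -3.7234 - 0.1*-59.5744 = 2.234
  y_1 = 0.7682 - 0.1*6.1456 = 0.1536
Step 2: grad_x = 2*8*2.234 = 35.7446, grad_y = 2*4*0.1536 = 1.2291
  x_2 = 2.234 - 0.1*35.7446 = -1.3404
  y_2 = 0.1536 - 0.1*1.2291 = 0.0307
Step 3: grad_x = 2*8*-1.3404 = -21.4468, grad_y = 2*4*0.0307 = 0.2458
  x_3 = -1.3404 - 0.1*-21.4468 = 0.8043
  y_3 = 0.0307 - 0.1*0.2458 = 0.0061
Step 4: grad_x = 2*8*0.8043 = 12.8681, grad_y = 2*4*0.0061 = 0.0492
  x_4 = 0.8043 - 0.1*12.8681 = -0.4826
  y_4 = 0.0061 - 0.1*0.0492 = 0.0012
f(-0.4826, 0.0012) = 8*(-0.4826)^2 + 4*0.0012^2 = 1.8629


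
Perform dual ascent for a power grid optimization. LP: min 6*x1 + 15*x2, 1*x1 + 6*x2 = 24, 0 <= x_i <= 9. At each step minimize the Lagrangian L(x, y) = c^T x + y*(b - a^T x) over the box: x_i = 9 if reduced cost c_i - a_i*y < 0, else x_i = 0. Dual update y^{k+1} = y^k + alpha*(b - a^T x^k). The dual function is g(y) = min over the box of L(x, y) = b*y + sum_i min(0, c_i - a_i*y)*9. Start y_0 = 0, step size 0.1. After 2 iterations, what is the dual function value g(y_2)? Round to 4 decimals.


Dual ascent for LP: min 6*x1 + 15*x2, 1*x1 + 6*x2 = 24, 0 <= x_i <= 9
Step 1: y^k = 0.0, reduced costs: (6.0, 15.0)
  x^k = (0.0, 0.0), subgradient = b - a^T x = 24.0
  y^{k+1} = 0.0 + 0.1*24.0 = 2.4
Step 2: y^k = 2.4, reduced costs: (3.6, 0.6)
  x^k = (0.0, 0.0), subgradient = b - a^T x = 24.0
  y^{k+1} = 2.4 + 0.1*24.0 = 4.8
Dual objective at y_2 = 4.8: reduced costs (1.2, -13.8), box minimizer x = (0.0, 9.0)
g(y_2) = b*y + (c1 - a1*y)*x1 + (c2 - a2*y)*x2 = 24*4.8 + 1.2*0.0 + (-13.8)*9.0 = 115.2 + 0.0 - 124.2 = -9.0


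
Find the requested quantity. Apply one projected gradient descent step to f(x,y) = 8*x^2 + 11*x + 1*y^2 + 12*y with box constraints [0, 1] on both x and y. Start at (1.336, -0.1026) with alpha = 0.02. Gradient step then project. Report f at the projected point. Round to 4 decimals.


Step 1: Compute gradient at (1.336, -0.1026).
grad_x = 2*8*1.336 + 11 = 32.376
grad_y = 2*1*-0.1026 + 12 = 11.7948
Step 2: Gradient step.
x_raw = 1.336 - 0.02*32.376 = 0.6885
y_raw = -0.1026 - 0.02*11.7948 = -0.3385
Step 3: Project onto [0, 1].
x_proj = clip(0.6885) = 0.6885
y_proj = clip(-0.3385) = 0.0
Step 4: Evaluate f.
f(0.6885, 0.0) = 11.3653


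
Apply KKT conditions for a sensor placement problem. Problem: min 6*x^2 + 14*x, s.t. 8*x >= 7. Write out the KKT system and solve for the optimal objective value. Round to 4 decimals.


Step 1: Try lambda = 0 (constraint inactive).
x_unc = -14/(2*6) = -1.1667
Check: 8*-1.1667 = -9.3336 < 7 -- violated!
Step 2: Constraint must be active: 8*x = 7
x* = 7/8 = 0.875
lambda = (2*6*0.875 + 14)/8 = 3.0625
Step 3: Compute optimal value.
f(x*) = 6*0.875^2 + 14*0.875 = 16.8438


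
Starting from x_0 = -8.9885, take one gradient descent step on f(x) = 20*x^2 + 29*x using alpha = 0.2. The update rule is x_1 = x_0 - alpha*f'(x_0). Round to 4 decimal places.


We compute the gradient at x_0 and apply the update.
f'(x) = 40*x + 29
f'(-8.9885) = 40*-8.9885 + 29 = -330.54
x_1 = -8.9885 - 0.2*-330.54 = 57.1195


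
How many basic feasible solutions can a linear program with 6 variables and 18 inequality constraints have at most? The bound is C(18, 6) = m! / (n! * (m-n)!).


Each vertex corresponds to some choice of n active constraints out of m, so the number of vertices is at most C(m, n) = m! / (n!(m-n)!).
m = 18, n = 6
Numerator: 18 * 17 * 16 * 15 * 14 * 13
Denominator: 6! = 720
C(18, 6) = 18564


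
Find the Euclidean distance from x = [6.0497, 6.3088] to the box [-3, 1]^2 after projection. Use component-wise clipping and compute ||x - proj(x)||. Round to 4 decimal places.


Project each component onto [-3, 1].
clip(6.0497) = 1.0, clip(6.3088) = 1.0
Projection = [1.0, 1.0]
Squared diffs: [25.4995, 28.1834]
Distance = sqrt(53.6829) = 7.3269


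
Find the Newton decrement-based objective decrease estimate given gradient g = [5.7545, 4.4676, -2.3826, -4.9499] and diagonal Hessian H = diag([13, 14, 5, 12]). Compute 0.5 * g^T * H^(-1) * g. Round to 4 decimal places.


Step 1: H is diagonal, so H^(-1) * g = [0.4427, 0.3191, -0.4765, -0.4125].
Step 2: g^T H^(-1) g = sum_i g_i^2 / H_ii
  = (5.7545)^2/13 + (4.4676)^2/14 + (-2.3826)^2/5 + (-4.9499)^2/12
  = 2.5473 + 1.4257 + 1.1354 + 2.0418 = 7.1501
Step 3: Objective decrease = 0.5 * g^T H^(-1) g = 3.575


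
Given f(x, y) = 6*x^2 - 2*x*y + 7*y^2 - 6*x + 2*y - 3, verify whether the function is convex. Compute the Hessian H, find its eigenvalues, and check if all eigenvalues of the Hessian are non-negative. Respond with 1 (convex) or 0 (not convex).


The Hessian of f(x,y) = 6*x^2 - 2*x*y + 7*y^2 - 6*x + 2*y - 3 is:
H = [[12, -2], [-2, 14]]
Trace = 12 + 14 = 26
Determinant = 12*14 - (-2)^2 = 164
Discriminant = (26)^2 - 4*164 = 20.0
Eigenvalues: lambda_1 = 10.7639, lambda_2 = 15.2361
The function is convex.

1


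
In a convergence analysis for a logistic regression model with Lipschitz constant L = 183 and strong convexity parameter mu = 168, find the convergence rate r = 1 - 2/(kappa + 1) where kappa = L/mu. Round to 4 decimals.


Step 1: Compute the condition number.
kappa = L/mu = 183/168 = 1.0893
Step 2: Compute the convergence rate.
r = 1 - 2/(kappa + 1) = 1 - 2*mu/(L + mu) = (L - mu)/(L + mu) = 15/351 = 0.0427


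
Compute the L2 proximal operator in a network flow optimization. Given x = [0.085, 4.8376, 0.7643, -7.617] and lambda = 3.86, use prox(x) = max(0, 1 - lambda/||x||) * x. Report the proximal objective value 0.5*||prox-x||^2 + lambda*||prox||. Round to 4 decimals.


Step 1: Compute ||x||.
||x|| = 9.0561
Step 2: Compute scaling factor.
scale = max(0, 1 - 3.86/9.0561) = 0.5738
Step 3: prox(x) = [0.0488, 2.7757, 0.4385, -4.3704]
||prox(x)|| = 5.1961
Step 4: Proximal objective.
0.5*||prox-x||^2 = 7.4498
lambda*||prox|| = 20.0569
Total = 27.5066


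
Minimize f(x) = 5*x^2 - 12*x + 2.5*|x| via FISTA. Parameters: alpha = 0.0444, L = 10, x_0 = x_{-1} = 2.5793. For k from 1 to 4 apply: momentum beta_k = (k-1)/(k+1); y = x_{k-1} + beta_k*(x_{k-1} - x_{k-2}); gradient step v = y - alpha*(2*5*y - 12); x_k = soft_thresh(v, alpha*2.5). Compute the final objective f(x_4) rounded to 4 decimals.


FISTA on f(x) = 5*x^2 - 12*x + 2.5*|x|
L = 10, alpha = 0.0444
Iteration 1: beta = 0.0, y = 2.5793 + 0.0*(2.5793 - 2.5793) = 2.5793
  grad(y) = 13.793, v = y - alpha*grad = 1.9669
  prox(v) = soft_thresh(1.9669, 0.111) = 1.8559
Iteration 2: beta = 0.3333, y = 1.8559 + 0.3333*(1.8559 - 2.5793) = 1.6148
  grad(y) = 4.1475, v = y - alpha*grad = 1.4306
  prox(v) = soft_thresh(1.4306, 0.111) = 1.3196
Iteration 3: beta = 0.5, y = 1.3196 + 0.5*(1.3196 - 1.8559) = 1.0515
  grad(y) = -1.4854, v = y - alpha*grad = 1.1174
  prox(v) = soft_thresh(1.1174, 0.111) = 1.0064
Iteration 4: beta = 0.6, y = 1.0064 + 0.6*(1.0064 - 1.3196) = 0.8185
  grad(y) = -3.815, v = y - alpha*grad = 0.9879
  prox(v) = soft_thresh(0.9879, 0.111) = 0.8769
f(x_4) = 5*0.8769^2 - 12*0.8769 + 2.5*|0.8769| = -4.4858


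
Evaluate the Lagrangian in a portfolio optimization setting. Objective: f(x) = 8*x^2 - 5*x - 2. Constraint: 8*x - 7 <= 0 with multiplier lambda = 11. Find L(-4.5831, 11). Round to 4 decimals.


Step 1: Evaluate f(x).
f(-4.5831) = 8*(-4.5831)^2 - 5*(-4.5831) - 2 = 188.9539
Step 2: Evaluate g(x).
g(-4.5831) = 8*-4.5831 - 7 = -43.6648
Step 3: Compute Lagrangian.
L = 188.9539 + 11*-43.6648 = -291.3589


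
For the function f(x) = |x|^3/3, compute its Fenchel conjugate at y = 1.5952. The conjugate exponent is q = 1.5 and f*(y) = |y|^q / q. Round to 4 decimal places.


The conjugate exponent q satisfies 1/p + 1/q = 1.
p = 3, so q = 3/(3 - 1) = 1.5
|y|^q = 1.5952^1.5 = 2.0148
f*(1.5952) = 2.0148 / 1.5 = 1.3432


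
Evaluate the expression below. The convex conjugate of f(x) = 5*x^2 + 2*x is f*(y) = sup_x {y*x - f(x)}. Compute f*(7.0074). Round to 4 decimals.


f*(y) = sup_x {y*x - a*x^2 - b*x} = sup_x {(y-b)*x - a*x^2}
FOC: (y - b) - 2a*x = 0 => x* = (y - b)/(2a)
x* = (7.0074 - 2)/(2*5) = 0.5007
f*(7.0074) = (y-b)^2/(4a) = (7.0074 - 2)^2/(4*5)
= 25.0741/20 = 1.2537


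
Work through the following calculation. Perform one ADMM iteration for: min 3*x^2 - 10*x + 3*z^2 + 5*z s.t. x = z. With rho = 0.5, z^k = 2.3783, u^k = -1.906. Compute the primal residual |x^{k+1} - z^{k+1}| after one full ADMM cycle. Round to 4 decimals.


ADMM iteration with rho = 0.5, z^k = 2.3783, u^k = -1.906
Step 1: x-update.
Minimize 3*x^2 - 10*x + (0.5/2)*(x - 2.3783 - 1.906)^2
FOC: (2*3 + 0.5)*x = 10 + 0.5*(2.3783 + 1.906)
x^{k+1} = 1.868
Step 2: z-update.
Minimize 3*z^2 + 5*z + (0.5/2)*(1.868 - z - 1.906)^2
FOC: (2*3 + 0.5)*z = -5 + 0.5*(1.868 - 1.906)
z^{k+1} = -0.7722
Step 3: u-update.
u^{k+1} = -1.906 + 1.868 + 0.7722 = 0.7342
Step 4: Primal residual = |1.868 + 0.7722| = 2.6402


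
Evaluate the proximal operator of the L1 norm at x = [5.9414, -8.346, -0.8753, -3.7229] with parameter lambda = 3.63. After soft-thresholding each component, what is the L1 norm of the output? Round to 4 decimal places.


Soft-thresholding with lambda = 3.63:
prox(5.9414) = sign(5.9414)*max(|5.9414| - 3.63, 0) = 2.3114
prox(-8.346) = sign(-8.346)*max(|-8.346| - 3.63, 0) = -4.716
prox(-0.8753) = sign(-0.8753)*max(|-0.8753| - 3.63, 0) = 0.0
prox(-3.7229) = sign(-3.7229)*max(|-3.7229| - 3.63, 0) = -0.0929
prox(x) = [2.3114, -4.716, 0.0, -0.0929]
||prox(x)||_1 = 2.3114 + 4.716 + 0.0 + 0.0929 = 7.1203


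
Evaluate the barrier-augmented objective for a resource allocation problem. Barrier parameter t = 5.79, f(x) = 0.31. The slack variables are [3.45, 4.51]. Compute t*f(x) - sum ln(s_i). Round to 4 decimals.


Step 1: Compute log-barrier.
ln values: [1.2384, 1.5063]
phi = -(1.2384 + 1.5063) = -2.7447
Step 2: Compute augmented objective.
t*f(x) = 5.79*0.31 = 1.7949
Total = 1.7949 - 2.7447 = -0.9498


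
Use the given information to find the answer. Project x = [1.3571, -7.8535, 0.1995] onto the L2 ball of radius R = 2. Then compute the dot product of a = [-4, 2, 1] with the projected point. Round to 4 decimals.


Step 1: Compute ||x|| (intermediates to 6 decimals).
||x|| = sqrt(1.3571^2 + (-7.8535)^2 + 0.1995^2) = 7.972389
Step 2: Project.
Since ||x|| > R, scale = R/||x|| = 2/7.972389 = 0.250866, proj(x) = scale * x
proj(x) = [0.34045, -1.970176, 0.050048]
Step 3: Dot product.
a^T * proj(x) = -4*0.34045 + 2*(-1.970176) + 1*0.050048 = -5.2521


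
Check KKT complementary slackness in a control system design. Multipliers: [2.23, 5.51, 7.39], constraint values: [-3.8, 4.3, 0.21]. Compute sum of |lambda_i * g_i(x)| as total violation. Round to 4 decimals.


KKT complementary slackness check:
lambda_1 * g_1 = 2.23 * -3.8 = -8.474
lambda_2 * g_2 = 5.51 * 4.3 = 23.693
lambda_3 * g_3 = 7.39 * 0.21 = 1.5519
Total violation = 8.474 + 23.693 + 1.5519 = 33.7189


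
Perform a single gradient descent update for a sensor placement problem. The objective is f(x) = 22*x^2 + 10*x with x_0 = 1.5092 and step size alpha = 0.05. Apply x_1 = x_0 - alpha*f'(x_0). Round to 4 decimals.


We compute the gradient at x_0 and apply the update.
f'(x) = 44*x + 10
f'(1.5092) = 44*1.5092 + 10 = 76.4048
x_1 = 1.5092 - 0.05*76.4048 = -2.311


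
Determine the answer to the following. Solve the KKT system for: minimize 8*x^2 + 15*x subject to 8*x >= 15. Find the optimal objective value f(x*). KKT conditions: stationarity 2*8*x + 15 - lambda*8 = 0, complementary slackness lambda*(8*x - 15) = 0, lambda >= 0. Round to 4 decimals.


Step 1: Try lambda = 0 (constraint inactive).
x_unc = -15/(2*8) = -0.9375
Check: 8*-0.9375 = -7.5 < 15 -- violated!
Step 2: Constraint must be active: 8*x = 15
x* = 15/8 = 1.875
lambda = (2*8*1.875 + 15)/8 = 5.625
Step 3: Compute optimal value.
f(x*) = 8*1.875^2 + 15*1.875 = 56.25


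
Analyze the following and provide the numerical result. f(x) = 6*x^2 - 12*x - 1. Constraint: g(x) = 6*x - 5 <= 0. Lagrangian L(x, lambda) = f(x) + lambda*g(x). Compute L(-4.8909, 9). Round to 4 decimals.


Step 1: Evaluate f(x).
f(-4.8909) = 6*(-4.8909)^2 - 12*(-4.8909) - 1 = 201.2162
Step 2: Evaluate g(x).
g(-4.8909) = 6*-4.8909 - 5 = -34.3454
Step 3: Compute Lagrangian.
L = 201.2162 + 9*-34.3454 = -107.8924


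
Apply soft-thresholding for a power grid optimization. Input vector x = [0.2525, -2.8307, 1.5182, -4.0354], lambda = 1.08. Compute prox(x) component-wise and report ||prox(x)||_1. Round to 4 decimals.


Soft-thresholding with lambda = 1.08:
prox(0.2525) = sign(0.2525)*max(|0.2525| - 1.08, 0) = 0.0
prox(-2.8307) = sign(-2.8307)*max(|-2.8307| - 1.08, 0) = -1.7507
prox(1.5182) = sign(1.5182)*max(|1.5182| - 1.08, 0) = 0.4382
prox(-4.0354) = sign(-4.0354)*max(|-4.0354| - 1.08, 0) = -2.9554
prox(x) = [0.0, -1.7507, 0.4382, -2.9554]
||prox(x)||_1 = 0.0 + 1.7507 + 0.4382 + 2.9554 = 5.1443


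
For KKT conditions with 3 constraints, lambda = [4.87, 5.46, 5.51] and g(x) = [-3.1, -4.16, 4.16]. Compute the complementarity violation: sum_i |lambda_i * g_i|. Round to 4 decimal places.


KKT complementary slackness check:
lambda_1 * g_1 = 4.87 * -3.1 = -15.097
lambda_2 * g_2 = 5.46 * -4.16 = -22.7136
lambda_3 * g_3 = 5.51 * 4.16 = 22.9216
Total violation = 15.097 + 22.7136 + 22.9216 = 60.7322


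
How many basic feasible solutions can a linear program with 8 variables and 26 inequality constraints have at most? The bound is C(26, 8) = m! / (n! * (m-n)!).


Each vertex corresponds to some choice of n active constraints out of m, so the number of vertices is at most C(m, n) = m! / (n!(m-n)!).
m = 26, n = 8
Numerator: 26 * 25 * 24 * 23 * 22 * 21 * 20 * 19
Denominator: 8! = 40320
C(26, 8) = 1562275


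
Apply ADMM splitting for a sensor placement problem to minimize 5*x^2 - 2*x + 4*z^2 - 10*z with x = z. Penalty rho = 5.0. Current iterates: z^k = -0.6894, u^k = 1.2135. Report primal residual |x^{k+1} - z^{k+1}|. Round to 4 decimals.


ADMM iteration with rho = 5.0, z^k = -0.6894, u^k = 1.2135
Step 1: x-update.
Minimize 5*x^2 - 2*x + (5.0/2)*(x + 0.6894 + 1.2135)^2
FOC: (2*5 + 5.0)*x = 2 + 5.0*(-0.6894 - 1.2135)
x^{k+1} = -0.501
Step 2: z-update.
Minimize 4*z^2 - 10*z + (5.0/2)*(-0.501 - z + 1.2135)^2
FOC: (2*4 + 5.0)*z = 10 + 5.0*(-0.501 + 1.2135)
z^{k+1} = 1.0433
Step 3: u-update.
u^{k+1} = 1.2135 - 0.501 - 1.0433 = -0.3307
Step 4: Primal residual = |-0.501 - 1.0433| = 1.5442


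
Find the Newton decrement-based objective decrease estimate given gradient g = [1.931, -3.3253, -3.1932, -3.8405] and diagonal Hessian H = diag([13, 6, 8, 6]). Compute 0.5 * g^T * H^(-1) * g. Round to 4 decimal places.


Step 1: H is diagonal, so H^(-1) * g = [0.1485, -0.5542, -0.3992, -0.6401].
Step 2: g^T H^(-1) g = sum_i g_i^2 / H_ii
  = (1.931)^2/13 + (-3.3253)^2/6 + (-3.1932)^2/8 + (-3.8405)^2/6
  = 0.2868 + 1.8429 + 1.2746 + 2.4582 = 5.8626
Step 3: Objective decrease = 0.5 * g^T H^(-1) g = 2.9313


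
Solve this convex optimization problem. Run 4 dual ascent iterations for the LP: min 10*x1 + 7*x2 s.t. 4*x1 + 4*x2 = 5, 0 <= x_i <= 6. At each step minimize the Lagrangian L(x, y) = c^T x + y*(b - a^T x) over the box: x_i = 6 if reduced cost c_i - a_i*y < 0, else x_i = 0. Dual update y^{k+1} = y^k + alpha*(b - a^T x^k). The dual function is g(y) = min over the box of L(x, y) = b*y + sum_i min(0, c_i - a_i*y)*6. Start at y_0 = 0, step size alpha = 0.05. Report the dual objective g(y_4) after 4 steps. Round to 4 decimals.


Dual ascent for LP: min 10*x1 + 7*x2, 4*x1 + 4*x2 = 5, 0 <= x_i <= 6
Step 1: y^k = 0.0, reduced costs: (10.0, 7.0)
  x^k = (0.0, 0.0), subgradient = b - a^T x = 5.0
  y^{k+1} = 0.0 + 0.05*5.0 = 0.25
Step 2: y^k = 0.25, reduced costs: (9.0, 6.0)
  x^k = (0.0, 0.0), subgradient = b - a^T x = 5.0
  y^{k+1} = 0.25 + 0.05*5.0 = 0.5
Step 3: y^k = 0.5, reduced costs: (8.0, 5.0)
  x^k = (0.0, 0.0), subgradient = b - a^T x = 5.0
  y^{k+1} = 0.5 + 0.05*5.0 = 0.75
Step 4: y^k = 0.75, reduced costs: (7.0, 4.0)
  x^k = (0.0, 0.0), subgradient = b - a^T x = 5.0
  y^{k+1} = 0.75 + 0.05*5.0 = 1.0
Dual objective at y_4 = 1.0: reduced costs (6.0, 3.0), box minimizer x = (0.0, 0.0)
g(y_4) = b*y + (c1 - a1*y)*x1 + (c2 - a2*y)*x2 = 5*1.0 + 6.0*0.0 + 3.0*0.0 = 5.0 + 0.0 + 0.0 = 5.0


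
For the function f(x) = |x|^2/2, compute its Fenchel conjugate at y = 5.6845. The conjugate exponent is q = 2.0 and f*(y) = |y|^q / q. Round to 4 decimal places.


The conjugate exponent q satisfies 1/p + 1/q = 1.
p = 2, so q = 2/(2 - 1) = 2.0
|y|^q = 5.6845^2.0 = 32.3135
f*(5.6845) = 32.3135 / 2.0 = 16.1568


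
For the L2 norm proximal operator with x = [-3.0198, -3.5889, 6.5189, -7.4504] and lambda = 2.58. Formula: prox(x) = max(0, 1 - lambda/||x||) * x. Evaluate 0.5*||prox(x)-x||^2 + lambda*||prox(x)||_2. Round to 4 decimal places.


Step 1: Compute ||x||.
||x|| = 10.9546
Step 2: Compute scaling factor.
scale = max(0, 1 - 2.58/10.9546) = 0.7645
Step 3: prox(x) = [-2.3086, -2.7437, 4.9836, -5.6957]
||prox(x)|| = 8.3746
Step 4: Proximal objective.
0.5*||prox-x||^2 = 3.3282
lambda*||prox|| = 21.6065
Total = 24.9347


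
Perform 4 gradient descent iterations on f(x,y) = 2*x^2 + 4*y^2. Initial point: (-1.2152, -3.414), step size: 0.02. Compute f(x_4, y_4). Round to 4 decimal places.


Gradient descent on f(x,y) = 2*x^2 + 4*y^2.
Starting point: (-1.2152, -3.414), alpha = 0.02
Step 1: grad_x = 2*2*-1.2152 = -4.8608, grad_y = 2*4*-3.414 = -27.312
  x_1 = -1.2152 - 0.02*-4.8608 = -1.118
  y_1 = -3.414 - 0.02*-27.312 = -2.8678
Step 2: grad_x = 2*2*-1.118 = -4.4719, grad_y = 2*4*-2.8678 = -22.9421
  x_2 = -1.118 - 0.02*-4.4719 = -1.0285
  y_2 = -2.8678 - 0.02*-22.9421 = -2.4089
Step 3: grad_x = 2*2*-1.0285 = -4.1142, grad_y = 2*4*-2.4089 = -19.2713
  x_3 = -1.0285 - 0.02*-4.1142 = -0.9463
  y_3 = -2.4089 - 0.02*-19.2713 = -2.0235
Step 4: grad_x = 2*2*-0.9463 = -3.785, grad_y = 2*4*-2.0235 = -16.1879
  x_4 = -0.9463 - 0.02*-3.785 = -0.8706
  y_4 = -2.0235 - 0.02*-16.1879 = -1.6997
f(-0.8706, -1.6997) = 2*(-0.8706)^2 + 4*(-1.6997)^2 = 13.0721


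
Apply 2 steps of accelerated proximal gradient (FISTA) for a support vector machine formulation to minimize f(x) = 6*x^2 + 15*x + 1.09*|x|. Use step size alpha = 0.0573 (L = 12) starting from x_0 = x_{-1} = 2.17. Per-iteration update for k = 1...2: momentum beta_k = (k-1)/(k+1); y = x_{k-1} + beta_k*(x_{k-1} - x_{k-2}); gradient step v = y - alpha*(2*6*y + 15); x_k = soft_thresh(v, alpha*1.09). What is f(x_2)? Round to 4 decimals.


FISTA on f(x) = 6*x^2 + 15*x + 1.09*|x|
L = 12, alpha = 0.0573
Iteration 1: beta = 0.0, y = 2.17 + 0.0*(2.17 - 2.17) = 2.17
  grad(y) = 41.04, v = y - alpha*grad = -0.1816
  prox(v) = soft_thresh(-0.1816, 0.0625) = -0.1191
Iteration 2: beta = 0.3333, y = -0.1191 + 0.3333*(-0.1191 - 2.17) = -0.8822
  grad(y) = 4.4138, v = y - alpha*grad = -1.1351
  prox(v) = soft_thresh(-1.1351, 0.0625) = -1.0726
f(x_2) = 6*(-1.0726)^2 + 15*(-1.0726) + 1.09*|-1.0726| = -8.0171


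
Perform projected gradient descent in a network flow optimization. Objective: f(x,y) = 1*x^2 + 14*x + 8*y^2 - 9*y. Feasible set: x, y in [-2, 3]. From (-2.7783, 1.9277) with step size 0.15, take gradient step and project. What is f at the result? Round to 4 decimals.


Step 1: Compute gradient at (-2.7783, 1.9277).
grad_x = 2*1*-2.7783 + 14 = 8.4434
grad_y = 2*8*1.9277 - 9 = 21.8432
Step 2: Gradient step.
x_raw = -2.7783 - 0.15*8.4434 = -4.0448
y_raw = 1.9277 - 0.15*21.8432 = -1.3488
Step 3: Project onto [-2, 3].
x_proj = clip(-4.0448) = -2.0
y_proj = clip(-1.3488) = -1.3488
Step 4: Evaluate f.
f(-2.0, -1.3488) = 2.6927


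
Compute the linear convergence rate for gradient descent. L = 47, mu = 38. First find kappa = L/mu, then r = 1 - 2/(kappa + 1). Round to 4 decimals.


Step 1: Compute the condition number.
kappa = L/mu = 47/38 = 1.2368
Step 2: Compute the convergence rate.
r = 1 - 2/(kappa + 1) = 1 - 2*mu/(L + mu) = (L - mu)/(L + mu) = 9/85 = 0.1059


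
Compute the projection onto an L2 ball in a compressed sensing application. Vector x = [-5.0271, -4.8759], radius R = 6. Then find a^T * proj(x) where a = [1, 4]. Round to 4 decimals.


Step 1: Compute ||x|| (intermediates to 6 decimals).
||x|| = sqrt((-5.0271)^2 + (-4.8759)^2) = 7.003295
Step 2: Project.
Since ||x|| > R, scale = R/||x|| = 6/7.003295 = 0.85674, proj(x) = scale * x
proj(x) = [-4.306918, -4.177379]
Step 3: Dot product.
a^T * proj(x) = 1*(-4.306918) + 4*(-4.177379) = -21.0164


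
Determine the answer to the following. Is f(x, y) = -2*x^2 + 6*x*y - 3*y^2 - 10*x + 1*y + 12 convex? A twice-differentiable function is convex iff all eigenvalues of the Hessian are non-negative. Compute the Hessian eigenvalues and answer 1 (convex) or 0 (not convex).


The Hessian of f(x,y) = -2*x^2 + 6*x*y - 3*y^2 - 10*x + 1*y + 12 is:
H = [[-4, 6], [6, -6]]
Trace = -4 - 6 = -10
Determinant = -4*-6 - (6)^2 = -12
Discriminant = (-10)^2 - 4*-12 = 148.0
Eigenvalues: lambda_1 = -11.0828, lambda_2 = 1.0828
The function is not convex.

0


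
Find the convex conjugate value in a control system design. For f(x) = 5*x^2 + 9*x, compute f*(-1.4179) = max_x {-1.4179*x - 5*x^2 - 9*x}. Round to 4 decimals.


f*(y) = sup_x {y*x - a*x^2 - b*x} = sup_x {(y-b)*x - a*x^2}
FOC: (y - b) - 2a*x = 0 => x* = (y - b)/(2a)
x* = (-1.4179 - 9)/(2*5) = -1.0418
f*(-1.4179) = (y-b)^2/(4a) = (-1.4179 - 9)^2/(4*5)
= 108.5326/20 = 5.4266


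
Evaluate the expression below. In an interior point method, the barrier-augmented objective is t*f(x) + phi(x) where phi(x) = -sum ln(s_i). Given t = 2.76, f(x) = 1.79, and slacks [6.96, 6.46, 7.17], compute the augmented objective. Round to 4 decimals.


Step 1: Compute log-barrier.
ln values: [1.9402, 1.8656, 1.9699]
phi = -(1.9402 + 1.8656 + 1.9699) = -5.7757
Step 2: Compute augmented objective.
t*f(x) = 2.76*1.79 = 4.9404
Total = 4.9404 - 5.7757 = -0.8353
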